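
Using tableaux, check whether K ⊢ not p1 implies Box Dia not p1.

Tableau for the negation not (not p1 implies Box Dia not p1):
1. not (not p1 implies Box Dia not p1), u
2. not p1, u
3. not Box Dia not p1, u
4. not Dia not p1, v
Accessibility: uRv
The negation has an open branch (countermodel exists).

Invalid (countermodel exists)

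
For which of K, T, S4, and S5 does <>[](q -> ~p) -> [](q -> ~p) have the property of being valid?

S5

S4-tableau for the negation ~(<>[](q -> ~p) -> [](q -> ~p)):
1. ~(<>[](q -> ~p) -> [](q -> ~p)), u
2. <>[](q -> ~p), u   [~->-rule on 1]
3. ~[](q -> ~p), u   [~->-rule on 1]
4. [](q -> ~p), v   [<>-rule on 2: fresh world v, uRv]
5. q -> ~p, v   [[]-rule on 4 via vRv]
6. ~p, v   [->-rule on 5 (branches; this branch)]
7. ~(q -> ~p), w   [~[]-rule on 3: fresh world w, uRw]
8. q, w   [~->-rule on 7]
9. p, w   [~->-rule on 7]
Accessibility: uRu, uRv, uRw, vRv, wRw
Complete open branch: countermodel on an S4-frame, so not valid in S4, nor in K, T (the same frame is also a K-frame and a T-frame).
S5-tableau for the negation ~(<>[](q -> ~p) -> [](q -> ~p)):
1. ~(<>[](q -> ~p) -> [](q -> ~p)), u
2. <>[](q -> ~p), u   [~->-rule on 1]
3. ~[](q -> ~p), u   [~->-rule on 1]
4. [](q -> ~p), v   [<>-rule on 2: fresh world v, uRv]
5. q -> ~p, u   [[]-rule on 4 via vRu]
6. q -> ~p, v   [[]-rule on 4 via vRv]
7. ~p, u   [->-rule on 5 (branches; this branch)]
8. ~p, v   [->-rule on 6 (branches; this branch)]
9. ~(q -> ~p), w   [~[]-rule on 3: fresh world w, uRw]
10. q, w   [~->-rule on 9]
11. p, w   [~->-rule on 9]
12. q -> ~p, w   [[]-rule on 4 via vRw]
13. ~p, w   [->-rule on 12 (branches; this branch)]
Accessibility: uRu, uRv, uRw, vRu, vRv, vRw, wRu, wRv, wRw
Branch closes: p and ~p both at w.
Every branch closes (one shown): valid in S5.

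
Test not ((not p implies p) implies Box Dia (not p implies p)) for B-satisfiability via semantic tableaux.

1. not ((not p implies p) implies Box Dia (not p implies p)), w0
2. not p implies p, w0   [neg-implies-rule on 1]
3. not Box Dia (not p implies p), w0   [neg-implies-rule on 1]
4. p, w0   [implies-rule on 2 (branches; this branch)]
5. not Dia (not p implies p), w1   [neg-Box-rule on 3: fresh world w1, w0Rw1]
6. not (not p implies p), w0   [neg-Dia-rule on 5 via w1Rw0]
7. not p, w0   [neg-implies-rule on 6]
Accessibility: w0Rw0, w0Rw1, w1Rw0, w1Rw1
Branch closes: p and not p both at w0.
Every branch closes; the branch above is one of them.

Unsatisfiable (every branch closes)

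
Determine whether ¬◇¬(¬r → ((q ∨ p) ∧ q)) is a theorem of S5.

Tableau for the negation ◇¬(¬r → ((q ∨ p) ∧ q)):
1. ◇¬(¬r → ((q ∨ p) ∧ q)), w0
2. ¬(¬r → ((q ∨ p) ∧ q)), w1
3. ¬r, w1
4. ¬((q ∨ p) ∧ q), w1
5. ¬q, w1
Accessibility: w0Rw0, w0Rw1, w1Rw0, w1Rw1
The negation has an open branch (countermodel exists).

Invalid (countermodel exists)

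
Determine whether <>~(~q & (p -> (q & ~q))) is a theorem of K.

Invalid (countermodel exists)

Tableau for the negation ~<>~(~q & (p -> (q & ~q))):
1. ~<>~(~q & (p -> (q & ~q))), u
The negation has an open branch (countermodel exists).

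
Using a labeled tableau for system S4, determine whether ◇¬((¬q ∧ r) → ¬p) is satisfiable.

1. ◇¬((¬q ∧ r) → ¬p), 0
2. ¬((¬q ∧ r) → ¬p), 1   [◇-rule on 1: fresh world 1, 0R1]
3. ¬q ∧ r, 1   [¬→-rule on 2]
4. p, 1   [¬→-rule on 2]
5. ¬q, 1   [∧-rule on 3]
6. r, 1   [∧-rule on 3]
Accessibility: 0R0, 0R1, 1R1

Satisfiable (open branch found)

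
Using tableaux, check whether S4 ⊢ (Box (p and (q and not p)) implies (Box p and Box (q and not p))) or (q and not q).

Tableau for the negation not ((Box (p and (q and not p)) implies (Box p and Box (q and not p))) or (q and not q)):
1. not ((Box (p and (q and not p)) implies (Box p and Box (q and not p))) or (q and not q)), u
2. not (Box (p and (q and not p)) implies (Box p and Box (q and not p))), u   [neg-or-rule on 1]
3. not (q and not q), u   [neg-or-rule on 1]
4. Box (p and (q and not p)), u   [neg-implies-rule on 2]
5. not (Box p and Box (q and not p)), u   [neg-implies-rule on 2]
6. p and (q and not p), u   [Box-rule on 4 via uRu]
7. p, u   [and-rule on 6]
8. q and not p, u   [and-rule on 6]
9. q, u   [and-rule on 8]
10. not p, u   [and-rule on 8]
Accessibility: uRu
Branch closes: p and not p both at u.
Every branch of the negation's tableau closes; the branch above is one of them.

Yes, valid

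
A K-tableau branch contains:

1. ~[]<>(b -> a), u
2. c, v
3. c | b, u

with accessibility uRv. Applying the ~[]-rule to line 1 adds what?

a fresh world w with uRw, and ~<>(b -> a) at w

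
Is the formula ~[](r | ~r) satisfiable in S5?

No, unsatisfiable

1. ~[](r | ~r), w0
2. ~(r | ~r), w1   [~[]-rule on 1: fresh world w1, w0Rw1]
3. ~r, w1   [~|-rule on 2]
4. r, w1   [~|-rule on 2]
Accessibility: w0Rw0, w0Rw1, w1Rw0, w1Rw1
Branch closes: r and ~r both at w1.
All branches of the tableau close; one closing branch shown above.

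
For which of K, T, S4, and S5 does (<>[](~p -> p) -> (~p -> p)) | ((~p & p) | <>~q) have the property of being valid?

S5

S5-tableau for the negation ~((<>[](~p -> p) -> (~p -> p)) | ((~p & p) | <>~q)):
1. ~((<>[](~p -> p) -> (~p -> p)) | ((~p & p) | <>~q)), u
2. ~(<>[](~p -> p) -> (~p -> p)), u
3. ~((~p & p) | <>~q), u
4. <>[](~p -> p), u
5. ~(~p -> p), u
6. ~(~p & p), u
7. ~<>~q, u
8. ~p, u
9. q, u
10. [](~p -> p), v
11. q, v
12. ~p -> p, u
13. ~p -> p, v
14. p, u
Accessibility: uRu, uRv, vRu, vRv
Branch closes: p and ~p both at u.
Every branch closes (one shown): valid in S5.
S4-tableau for the negation ~((<>[](~p -> p) -> (~p -> p)) | ((~p & p) | <>~q)):
1. ~((<>[](~p -> p) -> (~p -> p)) | ((~p & p) | <>~q)), u
2. ~(<>[](~p -> p) -> (~p -> p)), u
3. ~((~p & p) | <>~q), u
4. <>[](~p -> p), u
5. ~(~p -> p), u
6. ~(~p & p), u
7. ~<>~q, u
8. ~p, u
9. q, u
10. [](~p -> p), v
11. q, v
12. ~p -> p, v
13. p, v
Accessibility: uRu, uRv, vRv
Complete open branch: countermodel on an S4-frame, so not valid in S4, nor in K, T (the same frame is also a K-frame and a T-frame).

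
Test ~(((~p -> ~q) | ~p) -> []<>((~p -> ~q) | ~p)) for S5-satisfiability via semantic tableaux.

Unsatisfiable (every branch closes)

1. ~(((~p -> ~q) | ~p) -> []<>((~p -> ~q) | ~p)), w0
2. (~p -> ~q) | ~p, w0   [~->-rule on 1]
3. ~[]<>((~p -> ~q) | ~p), w0   [~->-rule on 1]
4. ~p -> ~q, w0   [|-rule on 2 (branches; this branch)]
5. ~q, w0   [->-rule on 4 (branches; this branch)]
6. ~<>((~p -> ~q) | ~p), w1   [~[]-rule on 3: fresh world w1, w0Rw1]
7. ~((~p -> ~q) | ~p), w0   [~<>-rule on 6 via w1Rw0]
8. ~(~p -> ~q), w0   [~|-rule on 7]
9. p, w0   [~|-rule on 7]
10. ~p, w0   [~->-rule on 8]
11. q, w0   [~->-rule on 8]
Accessibility: w0Rw0, w0Rw1, w1Rw0, w1Rw1
Branch closes: p and ~p both at w0.
All branches of the tableau close; one closing branch shown above.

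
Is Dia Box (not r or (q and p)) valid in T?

Tableau for the negation not Dia Box (not r or (q and p)):
1. not Dia Box (not r or (q and p)), u
2. not Box (not r or (q and p)), u   [neg-Dia-rule on 1 via uRu]
3. not (not r or (q and p)), v   [neg-Box-rule on 2: fresh world v, uRv]
4. r, v   [neg-or-rule on 3]
5. not (q and p), v   [neg-or-rule on 3]
6. not Box (not r or (q and p)), v   [neg-Dia-rule on 1 via uRv]
7. not p, v   [neg-and-rule on 5 (branches; this branch)]
8. not (not r or (q and p)), w   [neg-Box-rule on 6: fresh world w, vRw]
9. r, w   [neg-or-rule on 8]
10. not (q and p), w   [neg-or-rule on 8]
11. not p, w   [neg-and-rule on 10 (branches; this branch)]
Accessibility: uRu, uRv, vRv, vRw, wRw
The negation has an open branch (countermodel exists).

No, not valid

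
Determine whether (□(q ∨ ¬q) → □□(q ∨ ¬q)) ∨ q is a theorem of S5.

Valid in S5

Tableau for the negation ¬((□(q ∨ ¬q) → □□(q ∨ ¬q)) ∨ q):
1. ¬((□(q ∨ ¬q) → □□(q ∨ ¬q)) ∨ q), u
2. ¬(□(q ∨ ¬q) → □□(q ∨ ¬q)), u
3. ¬q, u
4. □(q ∨ ¬q), u
5. ¬□□(q ∨ ¬q), u
6. q ∨ ¬q, u
7. ¬□(q ∨ ¬q), v
8. q ∨ ¬q, v
9. ¬q, v
10. ¬(q ∨ ¬q), w
11. ¬q, w
12. q, w
Accessibility: uRu, uRv, uRw, vRu, vRv, vRw, wRu, wRv, wRw
Branch closes: q and ¬q both at w.
Every branch of the negation's tableau closes; the branch above is one of them.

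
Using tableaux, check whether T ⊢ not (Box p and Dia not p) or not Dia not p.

Tableau for the negation not (not (Box p and Dia not p) or not Dia not p):
1. not (not (Box p and Dia not p) or not Dia not p), u
2. Box p and Dia not p, u
3. Dia not p, u
4. Box p, u
5. p, u
6. not p, v
7. p, v
Accessibility: uRu, uRv, vRv
Branch closes: p and not p both at v.
All branches of the negation close; one closing branch shown above.

Yes, valid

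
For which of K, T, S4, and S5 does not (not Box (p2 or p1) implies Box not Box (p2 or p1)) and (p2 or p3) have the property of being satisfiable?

S4-tableau for the formula:
1. not (not Box (p2 or p1) implies Box not Box (p2 or p1)) and (p2 or p3), 0
2. not (not Box (p2 or p1) implies Box not Box (p2 or p1)), 0
3. p2 or p3, 0
4. not Box (p2 or p1), 0
5. not Box not Box (p2 or p1), 0
6. p3, 0
7. not (p2 or p1), 1
8. not p2, 1
9. not p1, 1
10. Box (p2 or p1), 2
11. p2 or p1, 2
12. p1, 2
Accessibility: 0R0, 0R1, 0R2, 1R1, 2R2
Complete open branch: satisfiable in S4, hence also in K, T (this S4-model is also a K-model and a T-model).
S5-tableau for the formula:
1. not (not Box (p2 or p1) implies Box not Box (p2 or p1)) and (p2 or p3), 0
2. not (not Box (p2 or p1) implies Box not Box (p2 or p1)), 0
3. p2 or p3, 0
4. not Box (p2 or p1), 0
5. not Box not Box (p2 or p1), 0
6. p3, 0
7. not (p2 or p1), 1
8. not p2, 1
9. not p1, 1
10. Box (p2 or p1), 2
11. p2 or p1, 0
12. p2 or p1, 1
13. p2 or p1, 2
14. p1, 0
15. p1, 1
Accessibility: 0R0, 0R1, 0R2, 1R0, 1R1, 1R2, 2R0, 2R1, 2R2
Branch closes: p1 and not p1 both at 1.
Every branch closes (one shown): unsatisfiable in S5.

K, T, S4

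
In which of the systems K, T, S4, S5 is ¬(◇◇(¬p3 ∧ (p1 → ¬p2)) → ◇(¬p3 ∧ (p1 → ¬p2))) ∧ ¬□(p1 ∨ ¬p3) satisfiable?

S4-tableau for the formula:
1. ¬(◇◇(¬p3 ∧ (p1 → ¬p2)) → ◇(¬p3 ∧ (p1 → ¬p2))) ∧ ¬□(p1 ∨ ¬p3), u
2. ¬(◇◇(¬p3 ∧ (p1 → ¬p2)) → ◇(¬p3 ∧ (p1 → ¬p2))), u   [∧-rule on 1]
3. ¬□(p1 ∨ ¬p3), u   [∧-rule on 1]
4. ◇◇(¬p3 ∧ (p1 → ¬p2)), u   [¬→-rule on 2]
5. ¬◇(¬p3 ∧ (p1 → ¬p2)), u   [¬→-rule on 2]
6. ¬(¬p3 ∧ (p1 → ¬p2)), u   [¬◇-rule on 5 via uRu]
7. ¬(p1 → ¬p2), u   [¬∧-rule on 6 (branches; this branch)]
8. p1, u   [¬→-rule on 7]
9. p2, u   [¬→-rule on 7]
10. ¬(p1 ∨ ¬p3), v   [¬□-rule on 3: fresh world v, uRv]
11. ¬p1, v   [¬∨-rule on 10]
12. p3, v   [¬∨-rule on 10]
13. ¬(¬p3 ∧ (p1 → ¬p2)), v   [¬◇-rule on 5 via uRv]
14. ◇(¬p3 ∧ (p1 → ¬p2)), w   [◇-rule on 4: fresh world w, uRw]
15. ¬(¬p3 ∧ (p1 → ¬p2)), w   [¬◇-rule on 5 via uRw]
16. ¬(p1 → ¬p2), w   [¬∧-rule on 15 (branches; this branch)]
17. p1, w   [¬→-rule on 16]
18. p2, w   [¬→-rule on 16]
19. ¬p3 ∧ (p1 → ¬p2), x   [◇-rule on 14: fresh world x, wRx]
20. ¬p3, x   [∧-rule on 19]
21. p1 → ¬p2, x   [∧-rule on 19]
22. ¬(¬p3 ∧ (p1 → ¬p2)), x   [¬◇-rule on 5 via uRx]
23. ¬p2, x   [→-rule on 21 (branches; this branch)]
24. ¬(p1 → ¬p2), x   [¬∧-rule on 22 (branches; this branch)]
25. p1, x   [¬→-rule on 24]
26. p2, x   [¬→-rule on 24]
Accessibility: uRu, uRv, uRw, uRx, vRv, wRw, wRx, xRx
Branch closes: p2 and ¬p2 both at x.
Every branch closes (one shown): unsatisfiable in S4, hence also in S5 (every S5-frame is an S4-frame).
T-tableau for the formula:
1. ¬(◇◇(¬p3 ∧ (p1 → ¬p2)) → ◇(¬p3 ∧ (p1 → ¬p2))) ∧ ¬□(p1 ∨ ¬p3), u
2. ¬(◇◇(¬p3 ∧ (p1 → ¬p2)) → ◇(¬p3 ∧ (p1 → ¬p2))), u   [∧-rule on 1]
3. ¬□(p1 ∨ ¬p3), u   [∧-rule on 1]
4. ◇◇(¬p3 ∧ (p1 → ¬p2)), u   [¬→-rule on 2]
5. ¬◇(¬p3 ∧ (p1 → ¬p2)), u   [¬→-rule on 2]
6. ¬(¬p3 ∧ (p1 → ¬p2)), u   [¬◇-rule on 5 via uRu]
7. ¬(p1 → ¬p2), u   [¬∧-rule on 6 (branches; this branch)]
8. p1, u   [¬→-rule on 7]
9. p2, u   [¬→-rule on 7]
10. ¬(p1 ∨ ¬p3), v   [¬□-rule on 3: fresh world v, uRv]
11. ¬p1, v   [¬∨-rule on 10]
12. p3, v   [¬∨-rule on 10]
13. ¬(¬p3 ∧ (p1 → ¬p2)), v   [¬◇-rule on 5 via uRv]
14. ◇(¬p3 ∧ (p1 → ¬p2)), w   [◇-rule on 4: fresh world w, uRw]
15. ¬(¬p3 ∧ (p1 → ¬p2)), w   [¬◇-rule on 5 via uRw]
16. ¬(p1 → ¬p2), w   [¬∧-rule on 15 (branches; this branch)]
17. p1, w   [¬→-rule on 16]
18. p2, w   [¬→-rule on 16]
19. ¬p3 ∧ (p1 → ¬p2), x   [◇-rule on 14: fresh world x, wRx]
20. ¬p3, x   [∧-rule on 19]
21. p1 → ¬p2, x   [∧-rule on 19]
22. ¬p2, x   [→-rule on 21 (branches; this branch)]
Accessibility: uRu, uRv, uRw, vRv, wRw, wRx, xRx
Complete open branch: satisfiable in T, hence also in K (this T-model is also a K-model).

K, T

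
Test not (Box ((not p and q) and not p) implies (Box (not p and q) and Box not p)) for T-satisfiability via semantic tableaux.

1. not (Box ((not p and q) and not p) implies (Box (not p and q) and Box not p)), u
2. Box ((not p and q) and not p), u   [neg-implies-rule on 1]
3. not (Box (not p and q) and Box not p), u   [neg-implies-rule on 1]
4. (not p and q) and not p, u   [Box-rule on 2 via uRu]
5. not p and q, u   [and-rule on 4]
6. not p, u   [and-rule on 4]
7. q, u   [and-rule on 5]
8. not Box (not p and q), u   [neg-and-rule on 3 (branches; this branch)]
9. not (not p and q), v   [neg-Box-rule on 8: fresh world v, uRv]
10. (not p and q) and not p, v   [Box-rule on 2 via uRv]
11. not p and q, v   [and-rule on 10]
12. not p, v   [and-rule on 10]
13. q, v   [and-rule on 11]
14. not q, v   [neg-and-rule on 9 (branches; this branch)]
Accessibility: uRu, uRv, vRv
Branch closes: q and not q both at v.
All branches of the tableau close; one closing branch shown above.

Unsatisfiable (every branch closes)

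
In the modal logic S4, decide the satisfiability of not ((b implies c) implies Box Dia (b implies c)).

1. not ((b implies c) implies Box Dia (b implies c)), 0
2. b implies c, 0   [neg-implies-rule on 1]
3. not Box Dia (b implies c), 0   [neg-implies-rule on 1]
4. c, 0   [implies-rule on 2 (branches; this branch)]
5. not Dia (b implies c), 1   [neg-Box-rule on 3: fresh world 1, 0R1]
6. not (b implies c), 1   [neg-Dia-rule on 5 via 1R1]
7. b, 1   [neg-implies-rule on 6]
8. not c, 1   [neg-implies-rule on 6]
Accessibility: 0R0, 0R1, 1R1

Satisfiable (open branch found)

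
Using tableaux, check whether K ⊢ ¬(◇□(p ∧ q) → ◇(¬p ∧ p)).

Not valid

Tableau for the negation ◇□(p ∧ q) → ◇(¬p ∧ p):
1. ◇□(p ∧ q) → ◇(¬p ∧ p), 0
2. ¬◇□(p ∧ q), 0
The negation has an open branch (countermodel exists).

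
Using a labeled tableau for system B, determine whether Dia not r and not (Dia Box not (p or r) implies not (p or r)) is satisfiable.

1. Dia not r and not (Dia Box not (p or r) implies not (p or r)), 0
2. Dia not r, 0
3. not (Dia Box not (p or r) implies not (p or r)), 0
4. Dia Box not (p or r), 0
5. p or r, 0
6. r, 0
7. not r, 1
8. Box not (p or r), 2
9. not (p or r), 0
10. not p, 0
11. not r, 0
Accessibility: 0R0, 0R1, 0R2, 1R0, 1R1, 2R0, 2R2
Branch closes: r and not r both at 0.
(One branch shown.) All branches close.

Unsatisfiable (every branch closes)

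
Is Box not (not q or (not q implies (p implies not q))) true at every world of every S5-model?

Tableau for the negation not Box not (not q or (not q implies (p implies not q))):
1. not Box not (not q or (not q implies (p implies not q))), 0
2. not q or (not q implies (p implies not q)), 1
3. not q implies (p implies not q), 1
4. p implies not q, 1
5. not q, 1
Accessibility: 0R0, 0R1, 1R0, 1R1
The negation has an open branch (countermodel exists).

No, not valid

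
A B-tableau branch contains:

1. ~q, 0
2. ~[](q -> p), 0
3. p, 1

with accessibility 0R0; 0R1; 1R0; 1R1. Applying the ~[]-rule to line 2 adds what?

a fresh world 2 with 0R2, and ~(q -> p) at 2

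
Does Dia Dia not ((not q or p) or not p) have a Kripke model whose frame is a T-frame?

No, unsatisfiable

1. Dia Dia not ((not q or p) or not p), w0
2. Dia not ((not q or p) or not p), w1
3. not ((not q or p) or not p), w2
4. not (not q or p), w2
5. p, w2
6. q, w2
7. not p, w2
Accessibility: w0Rw0, w0Rw1, w1Rw1, w1Rw2, w2Rw2
Branch closes: p and not p both at w2.
Every branch closes; the branch above is one of them.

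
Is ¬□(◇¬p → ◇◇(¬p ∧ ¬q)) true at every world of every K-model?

Tableau for the negation □(◇¬p → ◇◇(¬p ∧ ¬q)):
1. □(◇¬p → ◇◇(¬p ∧ ¬q)), w0
The negation has an open branch (countermodel exists).

No, not valid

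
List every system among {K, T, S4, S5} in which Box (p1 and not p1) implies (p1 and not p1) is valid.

T, S4, S5

K-tableau for the negation not (Box (p1 and not p1) implies (p1 and not p1)):
1. not (Box (p1 and not p1) implies (p1 and not p1)), w0
2. Box (p1 and not p1), w0
3. not (p1 and not p1), w0
4. p1, w0
Complete open branch: countermodel on a K-frame, so not valid in K.
T-tableau for the negation not (Box (p1 and not p1) implies (p1 and not p1)):
1. not (Box (p1 and not p1) implies (p1 and not p1)), w0
2. Box (p1 and not p1), w0
3. not (p1 and not p1), w0
4. p1 and not p1, w0
5. p1, w0
6. not p1, w0
Accessibility: w0Rw0
Branch closes: p1 and not p1 both at w0.
Every branch closes (one shown): valid in T, hence also in S4, S5 (every theorem of T is a theorem of S4 and S5).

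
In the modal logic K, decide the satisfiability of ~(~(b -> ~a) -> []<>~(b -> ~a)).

1. ~(~(b -> ~a) -> []<>~(b -> ~a)), 0
2. ~(b -> ~a), 0   [~->-rule on 1]
3. ~[]<>~(b -> ~a), 0   [~->-rule on 1]
4. b, 0   [~->-rule on 2]
5. a, 0   [~->-rule on 2]
6. ~<>~(b -> ~a), 1   [~[]-rule on 3: fresh world 1, 0R1]
Accessibility: 0R1

Yes, satisfiable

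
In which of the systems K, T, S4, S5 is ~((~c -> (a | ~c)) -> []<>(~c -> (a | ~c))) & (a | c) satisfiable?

T-tableau for the formula:
1. ~((~c -> (a | ~c)) -> []<>(~c -> (a | ~c))) & (a | c), w0
2. ~((~c -> (a | ~c)) -> []<>(~c -> (a | ~c))), w0
3. a | c, w0
4. ~c -> (a | ~c), w0
5. ~[]<>(~c -> (a | ~c)), w0
6. c, w0
7. a | ~c, w0
8. a, w0
9. ~<>(~c -> (a | ~c)), w1
10. ~(~c -> (a | ~c)), w1
11. ~c, w1
12. ~(a | ~c), w1
13. ~a, w1
14. c, w1
Accessibility: w0Rw0, w0Rw1, w1Rw1
Branch closes: c and ~c both at w1.
Every branch closes (one shown): unsatisfiable in T, hence also in S4, S5 (every S4/S5-frame is a T-frame).
K-tableau for the formula:
1. ~((~c -> (a | ~c)) -> []<>(~c -> (a | ~c))) & (a | c), w0
2. ~((~c -> (a | ~c)) -> []<>(~c -> (a | ~c))), w0
3. a | c, w0
4. ~c -> (a | ~c), w0
5. ~[]<>(~c -> (a | ~c)), w0
6. c, w0
7. a | ~c, w0
8. a, w0
9. ~<>(~c -> (a | ~c)), w1
Accessibility: w0Rw1
Complete open branch: satisfiable in K.

K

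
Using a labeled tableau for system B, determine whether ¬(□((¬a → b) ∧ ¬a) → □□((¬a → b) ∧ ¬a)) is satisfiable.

1. ¬(□((¬a → b) ∧ ¬a) → □□((¬a → b) ∧ ¬a)), w0
2. □((¬a → b) ∧ ¬a), w0
3. ¬□□((¬a → b) ∧ ¬a), w0
4. (¬a → b) ∧ ¬a, w0
5. ¬a → b, w0
6. ¬a, w0
7. b, w0
8. ¬□((¬a → b) ∧ ¬a), w1
9. (¬a → b) ∧ ¬a, w1
10. ¬a → b, w1
11. ¬a, w1
12. b, w1
13. ¬((¬a → b) ∧ ¬a), w2
14. a, w2
Accessibility: w0Rw0, w0Rw1, w1Rw0, w1Rw1, w1Rw2, w2Rw1, w2Rw2

Satisfiable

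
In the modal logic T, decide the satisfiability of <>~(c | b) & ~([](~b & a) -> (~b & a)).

Unsatisfiable (every branch closes)

1. <>~(c | b) & ~([](~b & a) -> (~b & a)), w0
2. <>~(c | b), w0
3. ~([](~b & a) -> (~b & a)), w0
4. [](~b & a), w0
5. ~(~b & a), w0
6. ~b & a, w0
7. ~b, w0
8. a, w0
9. ~a, w0
Accessibility: w0Rw0
Branch closes: a and ~a both at w0.
(One branch shown.) All branches close.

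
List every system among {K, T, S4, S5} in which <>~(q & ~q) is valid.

K-tableau for the negation ~<>~(q & ~q):
1. ~<>~(q & ~q), 0
Complete open branch: countermodel on a K-frame, so not valid in K.
T-tableau for the negation ~<>~(q & ~q):
1. ~<>~(q & ~q), 0
2. q & ~q, 0   [~<>-rule on 1 via 0R0]
3. q, 0   [&-rule on 2]
4. ~q, 0   [&-rule on 2]
Accessibility: 0R0
Branch closes: q and ~q both at 0.
Every branch closes (one shown): valid in T, hence also in S4, S5 (every theorem of T is a theorem of S4 and S5).

T, S4, S5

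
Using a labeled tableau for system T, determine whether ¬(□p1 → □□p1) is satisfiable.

Yes, satisfiable

1. ¬(□p1 → □□p1), 0
2. □p1, 0
3. ¬□□p1, 0
4. p1, 0
5. ¬□p1, 1
6. p1, 1
7. ¬p1, 2
Accessibility: 0R0, 0R1, 1R1, 1R2, 2R2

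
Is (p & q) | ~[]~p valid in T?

Not valid

Tableau for the negation ~((p & q) | ~[]~p):
1. ~((p & q) | ~[]~p), 0
2. ~(p & q), 0   [~|-rule on 1]
3. []~p, 0   [~|-rule on 1]
4. ~p, 0   [[]-rule on 3 via 0R0]
5. ~q, 0   [~&-rule on 2 (branches; this branch)]
Accessibility: 0R0
The negation has an open branch (countermodel exists).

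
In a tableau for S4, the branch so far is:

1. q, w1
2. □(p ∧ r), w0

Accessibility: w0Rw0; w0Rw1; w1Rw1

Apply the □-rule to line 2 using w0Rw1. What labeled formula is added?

p ∧ r, w1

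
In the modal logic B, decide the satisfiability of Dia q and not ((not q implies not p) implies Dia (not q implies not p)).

Unsatisfiable (every branch closes)

1. Dia q and not ((not q implies not p) implies Dia (not q implies not p)), u
2. Dia q, u   [and-rule on 1]
3. not ((not q implies not p) implies Dia (not q implies not p)), u   [and-rule on 1]
4. not q implies not p, u   [neg-implies-rule on 3]
5. not Dia (not q implies not p), u   [neg-implies-rule on 3]
6. not (not q implies not p), u   [neg-Dia-rule on 5 via uRu]
7. not q, u   [neg-implies-rule on 6]
8. p, u   [neg-implies-rule on 6]
9. not p, u   [implies-rule on 4 (branches; this branch)]
Accessibility: uRu
Branch closes: p and not p both at u.
(One branch shown.) All branches close.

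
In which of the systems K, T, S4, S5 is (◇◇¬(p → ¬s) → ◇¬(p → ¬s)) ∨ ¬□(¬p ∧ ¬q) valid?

S4, S5

S4-tableau for the negation ¬((◇◇¬(p → ¬s) → ◇¬(p → ¬s)) ∨ ¬□(¬p ∧ ¬q)):
1. ¬((◇◇¬(p → ¬s) → ◇¬(p → ¬s)) ∨ ¬□(¬p ∧ ¬q)), 0
2. ¬(◇◇¬(p → ¬s) → ◇¬(p → ¬s)), 0   [¬∨-rule on 1]
3. □(¬p ∧ ¬q), 0   [¬∨-rule on 1]
4. ◇◇¬(p → ¬s), 0   [¬→-rule on 2]
5. ¬◇¬(p → ¬s), 0   [¬→-rule on 2]
6. ¬p ∧ ¬q, 0   [□-rule on 3 via 0R0]
7. ¬p, 0   [∧-rule on 6]
8. ¬q, 0   [∧-rule on 6]
9. p → ¬s, 0   [¬◇-rule on 5 via 0R0]
10. ¬s, 0   [→-rule on 9 (branches; this branch)]
11. ◇¬(p → ¬s), 1   [◇-rule on 4: fresh world 1, 0R1]
12. ¬p ∧ ¬q, 1   [□-rule on 3 via 0R1]
13. ¬p, 1   [∧-rule on 12]
14. ¬q, 1   [∧-rule on 12]
15. p → ¬s, 1   [¬◇-rule on 5 via 0R1]
16. ¬s, 1   [→-rule on 15 (branches; this branch)]
17. ¬(p → ¬s), 2   [◇-rule on 11: fresh world 2, 1R2]
18. p, 2   [¬→-rule on 17]
19. s, 2   [¬→-rule on 17]
20. ¬p ∧ ¬q, 2   [□-rule on 3 via 0R2]
21. ¬p, 2   [∧-rule on 20]
22. ¬q, 2   [∧-rule on 20]
Accessibility: 0R0, 0R1, 0R2, 1R1, 1R2, 2R2
Branch closes: p and ¬p both at 2.
Every branch closes (one shown): valid in S4, hence also in S5 (every theorem of S4 is a theorem of S5).
T-tableau for the negation ¬((◇◇¬(p → ¬s) → ◇¬(p → ¬s)) ∨ ¬□(¬p ∧ ¬q)):
1. ¬((◇◇¬(p → ¬s) → ◇¬(p → ¬s)) ∨ ¬□(¬p ∧ ¬q)), 0
2. ¬(◇◇¬(p → ¬s) → ◇¬(p → ¬s)), 0   [¬∨-rule on 1]
3. □(¬p ∧ ¬q), 0   [¬∨-rule on 1]
4. ◇◇¬(p → ¬s), 0   [¬→-rule on 2]
5. ¬◇¬(p → ¬s), 0   [¬→-rule on 2]
6. ¬p ∧ ¬q, 0   [□-rule on 3 via 0R0]
7. ¬p, 0   [∧-rule on 6]
8. ¬q, 0   [∧-rule on 6]
9. p → ¬s, 0   [¬◇-rule on 5 via 0R0]
10. ¬s, 0   [→-rule on 9 (branches; this branch)]
11. ◇¬(p → ¬s), 1   [◇-rule on 4: fresh world 1, 0R1]
12. ¬p ∧ ¬q, 1   [□-rule on 3 via 0R1]
13. ¬p, 1   [∧-rule on 12]
14. ¬q, 1   [∧-rule on 12]
15. p → ¬s, 1   [¬◇-rule on 5 via 0R1]
16. ¬s, 1   [→-rule on 15 (branches; this branch)]
17. ¬(p → ¬s), 2   [◇-rule on 11: fresh world 2, 1R2]
18. p, 2   [¬→-rule on 17]
19. s, 2   [¬→-rule on 17]
Accessibility: 0R0, 0R1, 1R1, 1R2, 2R2
Complete open branch: countermodel on a T-frame, so not valid in T, nor in K (the same frame is also a K-frame).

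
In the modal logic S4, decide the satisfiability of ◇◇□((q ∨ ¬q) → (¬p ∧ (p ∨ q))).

1. ◇◇□((q ∨ ¬q) → (¬p ∧ (p ∨ q))), u
2. ◇□((q ∨ ¬q) → (¬p ∧ (p ∨ q))), v   [◇-rule on 1: fresh world v, uRv]
3. □((q ∨ ¬q) → (¬p ∧ (p ∨ q))), w   [◇-rule on 2: fresh world w, vRw]
4. (q ∨ ¬q) → (¬p ∧ (p ∨ q)), w   [□-rule on 3 via wRw]
5. ¬p ∧ (p ∨ q), w   [→-rule on 4 (branches; this branch)]
6. ¬p, w   [∧-rule on 5]
7. p ∨ q, w   [∧-rule on 5]
8. q, w   [∨-rule on 7 (branches; this branch)]
Accessibility: uRu, uRv, uRw, vRv, vRw, wRw

Satisfiable (open branch found)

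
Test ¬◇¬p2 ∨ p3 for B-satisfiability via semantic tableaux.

Satisfiable

1. ¬◇¬p2 ∨ p3, w0
2. p3, w0
Accessibility: w0Rw0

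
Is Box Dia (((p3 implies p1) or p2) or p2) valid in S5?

Tableau for the negation not Box Dia (((p3 implies p1) or p2) or p2):
1. not Box Dia (((p3 implies p1) or p2) or p2), w0
2. not Dia (((p3 implies p1) or p2) or p2), w1
3. not (((p3 implies p1) or p2) or p2), w0
4. not ((p3 implies p1) or p2), w0
5. not p2, w0
6. not (p3 implies p1), w0
7. p3, w0
8. not p1, w0
9. not (((p3 implies p1) or p2) or p2), w1
10. not ((p3 implies p1) or p2), w1
11. not p2, w1
12. not (p3 implies p1), w1
13. p3, w1
14. not p1, w1
Accessibility: w0Rw0, w0Rw1, w1Rw0, w1Rw1
The negation has an open branch (countermodel exists).

Invalid (countermodel exists)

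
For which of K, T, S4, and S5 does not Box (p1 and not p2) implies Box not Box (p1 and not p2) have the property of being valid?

S5

S5-tableau for the negation not (not Box (p1 and not p2) implies Box not Box (p1 and not p2)):
1. not (not Box (p1 and not p2) implies Box not Box (p1 and not p2)), w0
2. not Box (p1 and not p2), w0
3. not Box not Box (p1 and not p2), w0
4. not (p1 and not p2), w1
5. p2, w1
6. Box (p1 and not p2), w2
7. p1 and not p2, w0
8. p1, w0
9. not p2, w0
10. p1 and not p2, w1
11. p1, w1
12. not p2, w1
Accessibility: w0Rw0, w0Rw1, w0Rw2, w1Rw0, w1Rw1, w1Rw2, w2Rw0, w2Rw1, w2Rw2
Branch closes: p2 and not p2 both at w1.
Every branch closes (one shown): valid in S5.
S4-tableau for the negation not (not Box (p1 and not p2) implies Box not Box (p1 and not p2)):
1. not (not Box (p1 and not p2) implies Box not Box (p1 and not p2)), w0
2. not Box (p1 and not p2), w0
3. not Box not Box (p1 and not p2), w0
4. not (p1 and not p2), w1
5. p2, w1
6. Box (p1 and not p2), w2
7. p1 and not p2, w2
8. p1, w2
9. not p2, w2
Accessibility: w0Rw0, w0Rw1, w0Rw2, w1Rw1, w2Rw2
Complete open branch: countermodel on an S4-frame, so not valid in S4, nor in K, T (the same frame is also a K-frame and a T-frame).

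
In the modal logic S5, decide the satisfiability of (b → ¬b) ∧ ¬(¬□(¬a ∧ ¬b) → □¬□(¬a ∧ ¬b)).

1. (b → ¬b) ∧ ¬(¬□(¬a ∧ ¬b) → □¬□(¬a ∧ ¬b)), 0
2. b → ¬b, 0
3. ¬(¬□(¬a ∧ ¬b) → □¬□(¬a ∧ ¬b)), 0
4. ¬□(¬a ∧ ¬b), 0
5. ¬□¬□(¬a ∧ ¬b), 0
6. ¬b, 0
7. ¬(¬a ∧ ¬b), 1
8. b, 1
9. □(¬a ∧ ¬b), 2
10. ¬a ∧ ¬b, 0
11. ¬a, 0
12. ¬a ∧ ¬b, 1
13. ¬a, 1
14. ¬b, 1
Accessibility: 0R0, 0R1, 0R2, 1R0, 1R1, 1R2, 2R0, 2R1, 2R2
Branch closes: b and ¬b both at 1.
(One branch shown.) All branches close.

Unsatisfiable (every branch closes)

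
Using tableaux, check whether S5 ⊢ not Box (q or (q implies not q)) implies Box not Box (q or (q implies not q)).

Valid in S5

Tableau for the negation not (not Box (q or (q implies not q)) implies Box not Box (q or (q implies not q))):
1. not (not Box (q or (q implies not q)) implies Box not Box (q or (q implies not q))), 0
2. not Box (q or (q implies not q)), 0
3. not Box not Box (q or (q implies not q)), 0
4. not (q or (q implies not q)), 1
5. not q, 1
6. not (q implies not q), 1
7. q, 1
Accessibility: 0R0, 0R1, 1R0, 1R1
Branch closes: q and not q both at 1.
Every branch of the negation's tableau closes; the branch above is one of them.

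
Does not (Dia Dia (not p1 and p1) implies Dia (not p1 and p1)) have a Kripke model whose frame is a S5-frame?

1. not (Dia Dia (not p1 and p1) implies Dia (not p1 and p1)), 0
2. Dia Dia (not p1 and p1), 0
3. not Dia (not p1 and p1), 0
4. not (not p1 and p1), 0
5. not p1, 0
6. Dia (not p1 and p1), 1
7. not (not p1 and p1), 1
8. not p1, 1
9. not p1 and p1, 2
10. not p1, 2
11. p1, 2
Accessibility: 0R0, 0R1, 0R2, 1R0, 1R1, 1R2, 2R0, 2R1, 2R2
Branch closes: p1 and not p1 both at 2.
(One branch shown.) All branches close.

Unsatisfiable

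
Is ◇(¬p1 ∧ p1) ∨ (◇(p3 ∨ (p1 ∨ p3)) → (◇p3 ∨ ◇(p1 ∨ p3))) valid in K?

Valid

Tableau for the negation ¬(◇(¬p1 ∧ p1) ∨ (◇(p3 ∨ (p1 ∨ p3)) → (◇p3 ∨ ◇(p1 ∨ p3)))):
1. ¬(◇(¬p1 ∧ p1) ∨ (◇(p3 ∨ (p1 ∨ p3)) → (◇p3 ∨ ◇(p1 ∨ p3)))), w0
2. ¬◇(¬p1 ∧ p1), w0
3. ¬(◇(p3 ∨ (p1 ∨ p3)) → (◇p3 ∨ ◇(p1 ∨ p3))), w0
4. ◇(p3 ∨ (p1 ∨ p3)), w0
5. ¬(◇p3 ∨ ◇(p1 ∨ p3)), w0
6. ¬◇p3, w0
7. ¬◇(p1 ∨ p3), w0
8. p3 ∨ (p1 ∨ p3), w1
9. ¬(¬p1 ∧ p1), w1
10. ¬p3, w1
11. ¬(p1 ∨ p3), w1
12. ¬p1, w1
13. p1 ∨ p3, w1
14. p3, w1
Accessibility: w0Rw1
Branch closes: p3 and ¬p3 both at w1.
Every branch of the negation's tableau closes; the branch above is one of them.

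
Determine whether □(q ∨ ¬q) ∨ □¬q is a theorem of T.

Tableau for the negation ¬(□(q ∨ ¬q) ∨ □¬q):
1. ¬(□(q ∨ ¬q) ∨ □¬q), w0
2. ¬□(q ∨ ¬q), w0   [¬∨-rule on 1]
3. ¬□¬q, w0   [¬∨-rule on 1]
4. ¬(q ∨ ¬q), w1   [¬□-rule on 2: fresh world w1, w0Rw1]
5. ¬q, w1   [¬∨-rule on 4]
6. q, w1   [¬∨-rule on 4]
Accessibility: w0Rw0, w0Rw1, w1Rw1
Branch closes: q and ¬q both at w1.
Every branch of the negation's tableau closes; the branch above is one of them.

Valid in T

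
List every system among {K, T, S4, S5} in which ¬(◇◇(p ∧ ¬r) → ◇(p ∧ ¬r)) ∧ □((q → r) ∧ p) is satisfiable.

K, T

S4-tableau for the formula:
1. ¬(◇◇(p ∧ ¬r) → ◇(p ∧ ¬r)) ∧ □((q → r) ∧ p), w0
2. ¬(◇◇(p ∧ ¬r) → ◇(p ∧ ¬r)), w0
3. □((q → r) ∧ p), w0
4. ◇◇(p ∧ ¬r), w0
5. ¬◇(p ∧ ¬r), w0
6. (q → r) ∧ p, w0
7. q → r, w0
8. p, w0
9. ¬(p ∧ ¬r), w0
10. r, w0
11. ◇(p ∧ ¬r), w1
12. (q → r) ∧ p, w1
13. q → r, w1
14. p, w1
15. ¬(p ∧ ¬r), w1
16. r, w1
17. p ∧ ¬r, w2
18. p, w2
19. ¬r, w2
20. (q → r) ∧ p, w2
21. q → r, w2
22. ¬(p ∧ ¬r), w2
23. ¬q, w2
24. r, w2
Accessibility: w0Rw0, w0Rw1, w0Rw2, w1Rw1, w1Rw2, w2Rw2
Branch closes: r and ¬r both at w2.
Every branch closes (one shown): unsatisfiable in S4, hence also in S5 (every S5-frame is an S4-frame).
T-tableau for the formula:
1. ¬(◇◇(p ∧ ¬r) → ◇(p ∧ ¬r)) ∧ □((q → r) ∧ p), w0
2. ¬(◇◇(p ∧ ¬r) → ◇(p ∧ ¬r)), w0
3. □((q → r) ∧ p), w0
4. ◇◇(p ∧ ¬r), w0
5. ¬◇(p ∧ ¬r), w0
6. (q → r) ∧ p, w0
7. q → r, w0
8. p, w0
9. ¬(p ∧ ¬r), w0
10. r, w0
11. ◇(p ∧ ¬r), w1
12. (q → r) ∧ p, w1
13. q → r, w1
14. p, w1
15. ¬(p ∧ ¬r), w1
16. r, w1
17. p ∧ ¬r, w2
18. p, w2
19. ¬r, w2
Accessibility: w0Rw0, w0Rw1, w1Rw1, w1Rw2, w2Rw2
Complete open branch: satisfiable in T, hence also in K (this T-model is also a K-model).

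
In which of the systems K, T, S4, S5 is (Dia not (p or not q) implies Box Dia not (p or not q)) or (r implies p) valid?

S5-tableau for the negation not ((Dia not (p or not q) implies Box Dia not (p or not q)) or (r implies p)):
1. not ((Dia not (p or not q) implies Box Dia not (p or not q)) or (r implies p)), u
2. not (Dia not (p or not q) implies Box Dia not (p or not q)), u
3. not (r implies p), u
4. Dia not (p or not q), u
5. not Box Dia not (p or not q), u
6. r, u
7. not p, u
8. not (p or not q), v
9. not p, v
10. q, v
11. not Dia not (p or not q), w
12. p or not q, u
13. p or not q, v
14. p or not q, w
15. not q, u
16. not q, v
Accessibility: uRu, uRv, uRw, vRu, vRv, vRw, wRu, wRv, wRw
Branch closes: q and not q both at v.
Every branch closes (one shown): valid in S5.
S4-tableau for the negation not ((Dia not (p or not q) implies Box Dia not (p or not q)) or (r implies p)):
1. not ((Dia not (p or not q) implies Box Dia not (p or not q)) or (r implies p)), u
2. not (Dia not (p or not q) implies Box Dia not (p or not q)), u
3. not (r implies p), u
4. Dia not (p or not q), u
5. not Box Dia not (p or not q), u
6. r, u
7. not p, u
8. not (p or not q), v
9. not p, v
10. q, v
11. not Dia not (p or not q), w
12. p or not q, w
13. not q, w
Accessibility: uRu, uRv, uRw, vRv, wRw
Complete open branch: countermodel on an S4-frame, so not valid in S4, nor in K, T (the same frame is also a K-frame and a T-frame).

S5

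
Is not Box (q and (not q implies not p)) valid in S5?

Invalid (countermodel exists)

Tableau for the negation Box (q and (not q implies not p)):
1. Box (q and (not q implies not p)), w0
2. q and (not q implies not p), w0
3. q, w0
4. not q implies not p, w0
5. not p, w0
Accessibility: w0Rw0
The negation has an open branch (countermodel exists).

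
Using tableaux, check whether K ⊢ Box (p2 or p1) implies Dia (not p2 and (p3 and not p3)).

Tableau for the negation not (Box (p2 or p1) implies Dia (not p2 and (p3 and not p3))):
1. not (Box (p2 or p1) implies Dia (not p2 and (p3 and not p3))), 0
2. Box (p2 or p1), 0
3. not Dia (not p2 and (p3 and not p3)), 0
The negation has an open branch (countermodel exists).

Not valid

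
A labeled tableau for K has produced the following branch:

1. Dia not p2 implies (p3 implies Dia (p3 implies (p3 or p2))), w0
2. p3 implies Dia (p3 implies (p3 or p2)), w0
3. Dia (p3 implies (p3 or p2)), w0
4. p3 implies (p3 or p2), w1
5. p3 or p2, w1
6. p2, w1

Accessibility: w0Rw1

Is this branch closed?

No, open

No atom appears with both signs at the same world.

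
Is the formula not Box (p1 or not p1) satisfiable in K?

1. not Box (p1 or not p1), 0
2. not (p1 or not p1), 1   [neg-Box-rule on 1: fresh world 1, 0R1]
3. not p1, 1   [neg-or-rule on 2]
4. p1, 1   [neg-or-rule on 2]
Accessibility: 0R1
Branch closes: p1 and not p1 both at 1.
(One branch shown.) All branches close.

Unsatisfiable (every branch closes)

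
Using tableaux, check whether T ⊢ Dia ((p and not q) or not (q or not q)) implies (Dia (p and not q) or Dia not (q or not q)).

Tableau for the negation not (Dia ((p and not q) or not (q or not q)) implies (Dia (p and not q) or Dia not (q or not q))):
1. not (Dia ((p and not q) or not (q or not q)) implies (Dia (p and not q) or Dia not (q or not q))), u
2. Dia ((p and not q) or not (q or not q)), u   [neg-implies-rule on 1]
3. not (Dia (p and not q) or Dia not (q or not q)), u   [neg-implies-rule on 1]
4. not Dia (p and not q), u   [neg-or-rule on 3]
5. not Dia not (q or not q), u   [neg-or-rule on 3]
6. not (p and not q), u   [neg-Dia-rule on 4 via uRu]
7. q or not q, u   [neg-Dia-rule on 5 via uRu]
8. q, u   [neg-and-rule on 6 (branches; this branch)]
9. (p and not q) or not (q or not q), v   [Dia-rule on 2: fresh world v, uRv]
10. not (p and not q), v   [neg-Dia-rule on 4 via uRv]
11. q or not q, v   [neg-Dia-rule on 5 via uRv]
12. p and not q, v   [or-rule on 9 (branches; this branch)]
13. p, v   [and-rule on 12]
14. not q, v   [and-rule on 12]
15. q, v   [neg-and-rule on 10 (branches; this branch)]
Accessibility: uRu, uRv, vRv
Branch closes: q and not q both at v.
All branches of the negation close; one closing branch shown above.

Valid in T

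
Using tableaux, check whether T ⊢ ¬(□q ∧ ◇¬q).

Tableau for the negation □q ∧ ◇¬q:
1. □q ∧ ◇¬q, u
2. □q, u   [∧-rule on 1]
3. ◇¬q, u   [∧-rule on 1]
4. q, u   [□-rule on 2 via uRu]
5. ¬q, v   [◇-rule on 3: fresh world v, uRv]
6. q, v   [□-rule on 2 via uRv]
Accessibility: uRu, uRv, vRv
Branch closes: q and ¬q both at v.
Every branch of the negation's tableau closes; the branch above is one of them.

Valid in T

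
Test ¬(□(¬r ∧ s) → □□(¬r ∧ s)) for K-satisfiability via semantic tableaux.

1. ¬(□(¬r ∧ s) → □□(¬r ∧ s)), w0
2. □(¬r ∧ s), w0   [¬→-rule on 1]
3. ¬□□(¬r ∧ s), w0   [¬→-rule on 1]
4. ¬□(¬r ∧ s), w1   [¬□-rule on 3: fresh world w1, w0Rw1]
5. ¬r ∧ s, w1   [□-rule on 2 via w0Rw1]
6. ¬r, w1   [∧-rule on 5]
7. s, w1   [∧-rule on 5]
8. ¬(¬r ∧ s), w2   [¬□-rule on 4: fresh world w2, w1Rw2]
9. ¬s, w2   [¬∧-rule on 8 (branches; this branch)]
Accessibility: w0Rw1, w1Rw2

Satisfiable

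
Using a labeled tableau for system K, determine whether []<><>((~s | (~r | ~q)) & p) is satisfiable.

Satisfiable (open branch found)

1. []<><>((~s | (~r | ~q)) & p), u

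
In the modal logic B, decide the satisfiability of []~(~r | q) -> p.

1. []~(~r | q) -> p, 0
2. p, 0
Accessibility: 0R0

Satisfiable (open branch found)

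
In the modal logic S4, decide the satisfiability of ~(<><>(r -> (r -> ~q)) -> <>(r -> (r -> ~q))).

Unsatisfiable

1. ~(<><>(r -> (r -> ~q)) -> <>(r -> (r -> ~q))), 0
2. <><>(r -> (r -> ~q)), 0   [~->-rule on 1]
3. ~<>(r -> (r -> ~q)), 0   [~->-rule on 1]
4. ~(r -> (r -> ~q)), 0   [~<>-rule on 3 via 0R0]
5. r, 0   [~->-rule on 4]
6. ~(r -> ~q), 0   [~->-rule on 4]
7. q, 0   [~->-rule on 6]
8. <>(r -> (r -> ~q)), 1   [<>-rule on 2: fresh world 1, 0R1]
9. ~(r -> (r -> ~q)), 1   [~<>-rule on 3 via 0R1]
10. r, 1   [~->-rule on 9]
11. ~(r -> ~q), 1   [~->-rule on 9]
12. q, 1   [~->-rule on 11]
13. r -> (r -> ~q), 2   [<>-rule on 8: fresh world 2, 1R2]
14. ~(r -> (r -> ~q)), 2   [~<>-rule on 3 via 0R2]
15. r, 2   [~->-rule on 14]
16. ~(r -> ~q), 2   [~->-rule on 14]
17. q, 2   [~->-rule on 16]
18. r -> ~q, 2   [->-rule on 13 (branches; this branch)]
19. ~q, 2   [->-rule on 18 (branches; this branch)]
Accessibility: 0R0, 0R1, 0R2, 1R1, 1R2, 2R2
Branch closes: q and ~q both at 2.
(One branch shown.) All branches close.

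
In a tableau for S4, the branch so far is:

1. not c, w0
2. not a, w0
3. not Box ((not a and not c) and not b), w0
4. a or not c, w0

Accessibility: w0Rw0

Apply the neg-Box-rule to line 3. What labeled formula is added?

a fresh world w1 with w0Rw1, and not ((not a and not c) and not b) at w1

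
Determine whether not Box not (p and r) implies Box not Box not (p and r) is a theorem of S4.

Invalid (countermodel exists)

Tableau for the negation not (not Box not (p and r) implies Box not Box not (p and r)):
1. not (not Box not (p and r) implies Box not Box not (p and r)), u
2. not Box not (p and r), u
3. not Box not Box not (p and r), u
4. p and r, v
5. p, v
6. r, v
7. Box not (p and r), w
8. not (p and r), w
9. not r, w
Accessibility: uRu, uRv, uRw, vRv, wRw
The negation has an open branch (countermodel exists).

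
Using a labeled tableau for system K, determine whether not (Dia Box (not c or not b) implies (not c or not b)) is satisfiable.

Satisfiable

1. not (Dia Box (not c or not b) implies (not c or not b)), w0
2. Dia Box (not c or not b), w0
3. not (not c or not b), w0
4. c, w0
5. b, w0
6. Box (not c or not b), w1
Accessibility: w0Rw1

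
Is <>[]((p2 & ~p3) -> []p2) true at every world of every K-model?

Tableau for the negation ~<>[]((p2 & ~p3) -> []p2):
1. ~<>[]((p2 & ~p3) -> []p2), 0
The negation has an open branch (countermodel exists).

Invalid (countermodel exists)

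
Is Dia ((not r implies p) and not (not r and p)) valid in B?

Tableau for the negation not Dia ((not r implies p) and not (not r and p)):
1. not Dia ((not r implies p) and not (not r and p)), u
2. not ((not r implies p) and not (not r and p)), u
3. not r and p, u
4. not r, u
5. p, u
Accessibility: uRu
The negation has an open branch (countermodel exists).

Not valid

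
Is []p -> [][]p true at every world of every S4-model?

Tableau for the negation ~([]p -> [][]p):
1. ~([]p -> [][]p), 0
2. []p, 0   [~->-rule on 1]
3. ~[][]p, 0   [~->-rule on 1]
4. p, 0   [[]-rule on 2 via 0R0]
5. ~[]p, 1   [~[]-rule on 3: fresh world 1, 0R1]
6. p, 1   [[]-rule on 2 via 0R1]
7. ~p, 2   [~[]-rule on 5: fresh world 2, 1R2]
8. p, 2   [[]-rule on 2 via 0R2]
Accessibility: 0R0, 0R1, 0R2, 1R1, 1R2, 2R2
Branch closes: p and ~p both at 2.
Every branch of the negation's tableau closes; the branch above is one of them.

Yes, valid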